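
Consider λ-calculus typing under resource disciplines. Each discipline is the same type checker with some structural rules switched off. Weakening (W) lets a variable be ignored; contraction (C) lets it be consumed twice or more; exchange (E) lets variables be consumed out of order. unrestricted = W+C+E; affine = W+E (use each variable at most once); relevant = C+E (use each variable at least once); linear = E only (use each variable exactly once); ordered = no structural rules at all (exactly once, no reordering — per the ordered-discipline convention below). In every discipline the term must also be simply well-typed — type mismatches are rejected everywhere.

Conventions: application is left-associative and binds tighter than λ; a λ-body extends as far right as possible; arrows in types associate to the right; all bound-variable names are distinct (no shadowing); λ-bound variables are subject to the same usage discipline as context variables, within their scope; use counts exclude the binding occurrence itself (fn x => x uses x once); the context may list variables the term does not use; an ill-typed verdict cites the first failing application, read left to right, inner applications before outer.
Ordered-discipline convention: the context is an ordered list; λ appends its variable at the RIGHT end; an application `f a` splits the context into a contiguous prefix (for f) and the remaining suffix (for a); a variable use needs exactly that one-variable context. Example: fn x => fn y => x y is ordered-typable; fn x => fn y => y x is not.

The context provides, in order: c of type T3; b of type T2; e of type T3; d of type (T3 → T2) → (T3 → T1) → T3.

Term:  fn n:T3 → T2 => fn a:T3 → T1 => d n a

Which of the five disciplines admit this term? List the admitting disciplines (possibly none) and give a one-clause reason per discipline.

accepted by: affine, unrestricted
variable uses: c: 0; b: 0; e: 0; d: 1; n (λ-bound): 1; a (λ-bound): 1
left-to-right use order: d, n, a
typing: ✓ — (T3 → T2) → (T3 → T1) → T3
ordered ✗ (c, b, e left unused)
linear ✗ (c, b, e left unused)
affine ✓ (none of c, b, e, d, n, a used more than once)
relevant ✗ (c, b, e left unused)
unrestricted ✓ (simply typable at (T3 → T2) → (T3 → T1) → T3; W, C, E all held)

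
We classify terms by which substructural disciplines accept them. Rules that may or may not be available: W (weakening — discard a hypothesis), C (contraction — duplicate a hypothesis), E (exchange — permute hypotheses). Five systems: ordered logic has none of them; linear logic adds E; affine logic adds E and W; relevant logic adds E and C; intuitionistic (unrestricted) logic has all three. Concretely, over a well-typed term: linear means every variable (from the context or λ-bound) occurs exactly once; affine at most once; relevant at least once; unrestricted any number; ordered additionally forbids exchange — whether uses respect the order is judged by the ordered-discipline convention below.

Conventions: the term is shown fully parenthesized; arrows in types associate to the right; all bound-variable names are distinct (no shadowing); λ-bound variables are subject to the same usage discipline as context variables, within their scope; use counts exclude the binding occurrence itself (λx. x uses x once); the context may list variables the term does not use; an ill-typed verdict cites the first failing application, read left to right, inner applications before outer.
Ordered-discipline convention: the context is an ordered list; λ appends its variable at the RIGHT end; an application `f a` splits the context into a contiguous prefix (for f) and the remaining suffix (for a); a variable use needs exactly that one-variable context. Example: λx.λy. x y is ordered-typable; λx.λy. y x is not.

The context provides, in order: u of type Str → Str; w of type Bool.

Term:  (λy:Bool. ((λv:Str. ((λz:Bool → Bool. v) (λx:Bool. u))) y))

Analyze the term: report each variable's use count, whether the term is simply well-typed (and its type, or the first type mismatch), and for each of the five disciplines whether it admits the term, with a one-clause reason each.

use counts: u: 1×, w: 0×, y (bound): 1×, v (bound): 1×, z (bound): 0×, x (bound): 0×
use order (left to right): v, u, y
typing: ill-typed: an application expects Bool → Bool but receives Bool → Str → Str
ordered: ✗, the type mismatch rejects it
linear: ✗, not simply typable
affine: ✗, fails simple typing
relevant: ✗, a type mismatch blocks all five
unrestricted: ✗, the type mismatch rejects it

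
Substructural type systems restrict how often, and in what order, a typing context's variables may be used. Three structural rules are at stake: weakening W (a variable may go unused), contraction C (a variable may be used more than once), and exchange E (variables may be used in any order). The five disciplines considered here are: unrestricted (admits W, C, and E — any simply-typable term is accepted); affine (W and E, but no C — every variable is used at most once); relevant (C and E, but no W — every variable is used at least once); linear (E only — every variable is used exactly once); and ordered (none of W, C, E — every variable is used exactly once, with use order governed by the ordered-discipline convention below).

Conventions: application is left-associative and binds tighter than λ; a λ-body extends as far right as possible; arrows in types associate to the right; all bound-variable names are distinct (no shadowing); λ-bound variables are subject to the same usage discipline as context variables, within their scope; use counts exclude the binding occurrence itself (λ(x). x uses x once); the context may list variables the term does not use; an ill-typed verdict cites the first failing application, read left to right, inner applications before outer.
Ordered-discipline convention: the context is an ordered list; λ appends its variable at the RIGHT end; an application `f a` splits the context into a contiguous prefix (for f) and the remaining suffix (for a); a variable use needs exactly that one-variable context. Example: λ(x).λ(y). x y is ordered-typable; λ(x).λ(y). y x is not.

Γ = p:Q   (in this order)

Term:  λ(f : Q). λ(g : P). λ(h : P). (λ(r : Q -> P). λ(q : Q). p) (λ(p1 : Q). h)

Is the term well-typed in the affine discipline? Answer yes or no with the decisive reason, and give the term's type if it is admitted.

yes — none of p, f, g, h, r, q, p1 used more than once; term : Q -> P -> P -> Q -> Q
usage: p: 1, f (λ-bound): 0, g (λ-bound): 0, h (λ-bound): 1, r (λ-bound): 0, q (λ-bound): 0, p1 (λ-bound): 0
uses in reading order: p, h
typing: well-typed at Q -> P -> P -> Q -> Q
across the five disciplines: ordered ✗ · linear ✗ · affine ✓ · relevant ✗ · unrestricted ✓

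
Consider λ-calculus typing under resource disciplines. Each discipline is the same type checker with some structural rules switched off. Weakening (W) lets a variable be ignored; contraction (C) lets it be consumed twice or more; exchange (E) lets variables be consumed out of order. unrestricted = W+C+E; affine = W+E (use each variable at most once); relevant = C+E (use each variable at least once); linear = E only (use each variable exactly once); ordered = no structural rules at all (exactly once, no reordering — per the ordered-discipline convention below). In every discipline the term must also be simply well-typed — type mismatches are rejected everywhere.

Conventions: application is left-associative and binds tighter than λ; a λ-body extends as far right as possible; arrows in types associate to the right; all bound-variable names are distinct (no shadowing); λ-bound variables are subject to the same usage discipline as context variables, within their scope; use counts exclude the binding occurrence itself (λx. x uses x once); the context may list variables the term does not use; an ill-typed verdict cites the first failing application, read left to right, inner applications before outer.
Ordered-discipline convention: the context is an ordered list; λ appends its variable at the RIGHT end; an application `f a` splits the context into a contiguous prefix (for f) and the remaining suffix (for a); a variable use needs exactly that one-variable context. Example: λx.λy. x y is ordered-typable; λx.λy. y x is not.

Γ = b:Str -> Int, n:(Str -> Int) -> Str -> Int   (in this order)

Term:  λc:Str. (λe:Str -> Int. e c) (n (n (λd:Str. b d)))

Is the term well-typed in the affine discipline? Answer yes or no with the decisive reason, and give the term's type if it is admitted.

no — repeated use of n ×2
variable uses: b ×1, n ×2, c (λ-bound) ×1, e (λ-bound) ×1, d (λ-bound) ×1
order of uses: e, c, n, n, b, d
typing: well-typed at Str -> Int
per-discipline verdicts: ordered ✗, linear ✗, affine ✗, relevant ✓, unrestricted ✓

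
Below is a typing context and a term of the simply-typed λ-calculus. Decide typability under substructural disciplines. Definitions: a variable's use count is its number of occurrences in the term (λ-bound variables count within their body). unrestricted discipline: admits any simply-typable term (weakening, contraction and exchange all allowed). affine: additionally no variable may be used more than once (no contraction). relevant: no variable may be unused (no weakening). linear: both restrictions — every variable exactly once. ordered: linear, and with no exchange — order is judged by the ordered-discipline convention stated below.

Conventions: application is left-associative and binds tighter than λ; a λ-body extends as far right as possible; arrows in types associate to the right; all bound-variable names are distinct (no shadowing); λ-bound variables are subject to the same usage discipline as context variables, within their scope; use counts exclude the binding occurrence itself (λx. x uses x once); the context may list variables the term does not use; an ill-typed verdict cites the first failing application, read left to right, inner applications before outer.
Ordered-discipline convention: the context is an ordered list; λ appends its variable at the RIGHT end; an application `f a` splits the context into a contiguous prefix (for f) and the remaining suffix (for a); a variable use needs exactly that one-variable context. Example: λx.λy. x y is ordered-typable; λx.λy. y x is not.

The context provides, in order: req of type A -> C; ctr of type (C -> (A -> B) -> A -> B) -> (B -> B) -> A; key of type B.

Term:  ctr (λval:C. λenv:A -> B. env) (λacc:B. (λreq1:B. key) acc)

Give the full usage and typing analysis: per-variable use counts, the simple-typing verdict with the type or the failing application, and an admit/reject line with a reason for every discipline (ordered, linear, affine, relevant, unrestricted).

usage: req: 0, ctr: 1, key: 1, val [bound]: 0, env [bound]: 1, acc [bound]: 1, req1 [bound]: 0
use order (left to right): ctr, env, key, acc
typing: well-typed — term : A
ordered: ✗ — unused: req, val, req1 — weakening required
linear: ✗ — unused: req, val, req1 — weakening required
affine: ✓ — at most one use each (req, ctr, key, val, env, acc, req1)
relevant: ✗ — unused: req, val, req1 — weakening required
unrestricted: ✓ — simply typable at A; W, C, E all held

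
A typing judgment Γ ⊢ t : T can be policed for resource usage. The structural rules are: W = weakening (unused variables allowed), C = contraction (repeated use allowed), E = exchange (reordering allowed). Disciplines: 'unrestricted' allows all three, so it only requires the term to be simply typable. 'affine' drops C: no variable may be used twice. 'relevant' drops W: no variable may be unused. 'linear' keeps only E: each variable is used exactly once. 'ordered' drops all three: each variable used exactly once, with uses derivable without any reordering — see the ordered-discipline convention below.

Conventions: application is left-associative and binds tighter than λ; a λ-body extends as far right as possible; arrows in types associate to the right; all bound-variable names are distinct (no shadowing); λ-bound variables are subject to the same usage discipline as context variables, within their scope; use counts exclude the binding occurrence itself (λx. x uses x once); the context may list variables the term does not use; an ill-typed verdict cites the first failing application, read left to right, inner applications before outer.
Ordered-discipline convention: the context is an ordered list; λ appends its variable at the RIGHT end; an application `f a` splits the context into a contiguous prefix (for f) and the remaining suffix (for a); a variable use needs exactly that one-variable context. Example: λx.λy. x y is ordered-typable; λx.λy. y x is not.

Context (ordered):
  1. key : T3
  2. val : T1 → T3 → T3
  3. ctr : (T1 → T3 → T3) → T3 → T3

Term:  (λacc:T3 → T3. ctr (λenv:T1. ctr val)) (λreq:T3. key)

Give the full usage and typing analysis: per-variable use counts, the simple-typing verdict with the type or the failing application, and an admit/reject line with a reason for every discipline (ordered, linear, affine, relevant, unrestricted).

counts: key: 1, val: 1, ctr: 2, acc (bound): 0, env (bound): 0, req (bound): 0
order of uses: ctr, ctr, val, key
typing: ✓ — T3 → T3
ordered: ✗, repeated use of ctr ×2; acc, env, req never used (weakening)
linear: ✗, repeated use of ctr ×2; acc, env, req never used (weakening)
affine: ✗, repeated use of ctr ×2
relevant: ✗, acc, env, req never used (weakening)
unrestricted: ✓, well-typed at T3 → T3; no restrictions here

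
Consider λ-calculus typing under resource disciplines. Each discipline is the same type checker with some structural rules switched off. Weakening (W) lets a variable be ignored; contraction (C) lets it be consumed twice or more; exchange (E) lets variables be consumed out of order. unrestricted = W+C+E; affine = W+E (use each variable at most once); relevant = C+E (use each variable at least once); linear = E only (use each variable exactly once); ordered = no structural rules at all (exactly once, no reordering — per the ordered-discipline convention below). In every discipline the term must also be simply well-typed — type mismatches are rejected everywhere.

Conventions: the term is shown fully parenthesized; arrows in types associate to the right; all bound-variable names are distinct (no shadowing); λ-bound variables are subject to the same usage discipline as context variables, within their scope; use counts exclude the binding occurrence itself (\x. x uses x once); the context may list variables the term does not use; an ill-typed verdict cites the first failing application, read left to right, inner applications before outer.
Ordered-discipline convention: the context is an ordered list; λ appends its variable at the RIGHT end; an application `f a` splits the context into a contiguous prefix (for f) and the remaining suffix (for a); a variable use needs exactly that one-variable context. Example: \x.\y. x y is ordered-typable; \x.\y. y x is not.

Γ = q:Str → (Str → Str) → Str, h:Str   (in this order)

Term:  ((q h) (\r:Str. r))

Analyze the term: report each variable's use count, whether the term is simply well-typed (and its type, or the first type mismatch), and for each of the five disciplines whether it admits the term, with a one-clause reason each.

use counts: q: 1×; h: 1×; r (λ-bound): 1×
order of uses: q, h, r
typing: well-typed — term : Str
ordered ✓ (q, h, r once each; derivable with no W/C/E)
linear ✓ (single use per variable (q, h, r))
affine ✓ (no duplicate uses among q, h, r)
relevant ✓ (q, h, r: all used, weakening unneeded)
unrestricted ✓ (simply typable at Str; W, C, E all held)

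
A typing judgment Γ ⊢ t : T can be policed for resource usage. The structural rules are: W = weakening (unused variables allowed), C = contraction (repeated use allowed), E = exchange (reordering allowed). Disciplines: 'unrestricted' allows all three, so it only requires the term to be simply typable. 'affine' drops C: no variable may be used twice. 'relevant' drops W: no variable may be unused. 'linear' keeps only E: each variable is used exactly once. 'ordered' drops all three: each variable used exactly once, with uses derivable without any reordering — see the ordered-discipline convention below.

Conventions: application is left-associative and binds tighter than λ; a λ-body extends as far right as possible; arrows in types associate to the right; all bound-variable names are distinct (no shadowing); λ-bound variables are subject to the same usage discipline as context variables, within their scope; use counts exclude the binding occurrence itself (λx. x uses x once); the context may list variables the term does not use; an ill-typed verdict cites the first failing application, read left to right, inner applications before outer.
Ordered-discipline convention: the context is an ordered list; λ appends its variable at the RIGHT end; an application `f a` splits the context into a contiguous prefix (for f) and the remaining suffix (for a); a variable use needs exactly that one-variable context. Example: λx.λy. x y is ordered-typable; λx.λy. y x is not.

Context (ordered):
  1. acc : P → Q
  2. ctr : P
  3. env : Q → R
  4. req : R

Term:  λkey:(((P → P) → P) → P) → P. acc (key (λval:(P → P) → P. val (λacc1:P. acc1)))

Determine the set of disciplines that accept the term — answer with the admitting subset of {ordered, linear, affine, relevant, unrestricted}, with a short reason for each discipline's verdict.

accepted by: affine, unrestricted
use counts: acc=1; ctr=0; env=0; req=0; key (λ-bound)=1; val (λ-bound)=1; acc1 (λ-bound)=1
order of uses: acc, key, val, acc1
typing: ✓ — ((((P → P) → P) → P) → P) → Q
ordered ✗ (unused: ctr, env, req — weakening required)
linear ✗ (unused: ctr, env, req — weakening required)
affine ✓ (at most one use each (acc, ctr, env, req, key, val, acc1))
relevant ✗ (unused: ctr, env, req — weakening required)
unrestricted ✓ (type-checks (((((P → P) → P) → P) → P) → Q) and nothing is barred)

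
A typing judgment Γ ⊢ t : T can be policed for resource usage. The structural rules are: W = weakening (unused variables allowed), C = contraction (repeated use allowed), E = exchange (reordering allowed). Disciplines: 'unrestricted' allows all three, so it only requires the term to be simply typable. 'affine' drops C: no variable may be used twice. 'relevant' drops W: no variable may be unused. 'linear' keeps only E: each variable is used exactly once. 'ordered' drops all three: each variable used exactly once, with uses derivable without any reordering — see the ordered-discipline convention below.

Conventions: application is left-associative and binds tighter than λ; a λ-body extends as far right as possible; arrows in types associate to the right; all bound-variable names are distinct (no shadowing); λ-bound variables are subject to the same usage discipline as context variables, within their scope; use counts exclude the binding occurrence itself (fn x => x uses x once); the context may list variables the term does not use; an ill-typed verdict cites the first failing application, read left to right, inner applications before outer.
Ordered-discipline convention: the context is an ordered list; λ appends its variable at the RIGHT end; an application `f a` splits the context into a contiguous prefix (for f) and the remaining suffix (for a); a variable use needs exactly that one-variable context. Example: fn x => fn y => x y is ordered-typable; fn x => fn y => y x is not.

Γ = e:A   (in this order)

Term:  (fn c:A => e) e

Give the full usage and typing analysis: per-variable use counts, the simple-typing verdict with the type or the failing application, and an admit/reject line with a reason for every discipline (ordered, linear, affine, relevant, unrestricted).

use counts: e=2; c (λ-bound)=0
uses in reading order: e, e
typing: ✓ — A
ordered: ✗ — uses contraction: e ×2; needs weakening: c unused
linear: ✗ — uses contraction: e ×2; needs weakening: c unused
affine: ✗ — uses contraction: e ×2
relevant: ✗ — needs weakening: c unused
unrestricted: ✓ — type-checks (A) and nothing is barred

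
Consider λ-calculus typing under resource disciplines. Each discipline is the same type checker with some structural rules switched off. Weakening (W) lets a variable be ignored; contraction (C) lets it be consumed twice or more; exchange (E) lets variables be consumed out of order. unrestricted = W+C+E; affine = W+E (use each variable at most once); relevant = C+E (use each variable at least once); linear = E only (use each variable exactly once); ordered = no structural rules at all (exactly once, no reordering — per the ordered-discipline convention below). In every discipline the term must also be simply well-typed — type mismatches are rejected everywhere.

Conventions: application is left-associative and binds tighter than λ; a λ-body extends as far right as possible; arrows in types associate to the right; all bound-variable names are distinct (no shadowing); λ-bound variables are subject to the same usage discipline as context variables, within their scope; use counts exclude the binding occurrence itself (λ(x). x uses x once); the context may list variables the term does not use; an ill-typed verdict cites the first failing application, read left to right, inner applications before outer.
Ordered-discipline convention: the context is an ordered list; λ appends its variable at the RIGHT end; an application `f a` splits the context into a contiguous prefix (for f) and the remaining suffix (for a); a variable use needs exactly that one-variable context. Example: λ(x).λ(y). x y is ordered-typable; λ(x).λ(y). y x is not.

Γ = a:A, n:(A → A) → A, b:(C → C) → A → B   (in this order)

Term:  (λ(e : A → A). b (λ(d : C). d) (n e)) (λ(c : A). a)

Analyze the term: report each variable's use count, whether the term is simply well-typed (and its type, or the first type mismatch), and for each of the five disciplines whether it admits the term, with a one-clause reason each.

counts: a: 1×, n: 1×, b: 1×, e [bound]: 1×, d [bound]: 1×, c [bound]: 0×
order of uses: b, d, n, e, a
typing: ✓ — B
ordered: ✗ — unused: c — weakening required
linear: ✗ — unused: c — weakening required
affine: ✓ — none of a, n, b, e, d, c used more than once
relevant: ✗ — unused: c — weakening required
unrestricted: ✓ — simply typable at B; W, C, E all held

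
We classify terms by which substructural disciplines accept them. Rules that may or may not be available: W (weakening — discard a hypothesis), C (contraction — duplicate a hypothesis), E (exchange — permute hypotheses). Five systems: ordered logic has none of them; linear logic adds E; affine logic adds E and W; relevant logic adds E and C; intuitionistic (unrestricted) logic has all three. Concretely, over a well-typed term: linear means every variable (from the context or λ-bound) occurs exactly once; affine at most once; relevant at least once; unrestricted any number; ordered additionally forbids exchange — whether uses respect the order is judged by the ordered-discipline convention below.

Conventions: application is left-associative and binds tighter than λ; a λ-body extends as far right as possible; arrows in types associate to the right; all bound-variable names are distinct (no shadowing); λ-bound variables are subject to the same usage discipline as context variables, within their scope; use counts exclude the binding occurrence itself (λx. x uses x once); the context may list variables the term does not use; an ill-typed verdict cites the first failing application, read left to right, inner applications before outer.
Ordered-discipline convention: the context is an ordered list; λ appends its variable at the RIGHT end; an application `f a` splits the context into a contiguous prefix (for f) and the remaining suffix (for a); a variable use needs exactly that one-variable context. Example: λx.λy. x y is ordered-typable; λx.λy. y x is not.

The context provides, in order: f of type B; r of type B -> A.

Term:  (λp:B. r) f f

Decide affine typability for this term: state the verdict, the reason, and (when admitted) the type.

no — uses contraction: f ×2
variable uses: f: 2, r: 1, p (bound): 0
uses in reading order: r, f, f
typing: the term checks, with type A
across the five disciplines: ordered ✗; linear ✗; affine ✗; relevant ✗; unrestricted ✓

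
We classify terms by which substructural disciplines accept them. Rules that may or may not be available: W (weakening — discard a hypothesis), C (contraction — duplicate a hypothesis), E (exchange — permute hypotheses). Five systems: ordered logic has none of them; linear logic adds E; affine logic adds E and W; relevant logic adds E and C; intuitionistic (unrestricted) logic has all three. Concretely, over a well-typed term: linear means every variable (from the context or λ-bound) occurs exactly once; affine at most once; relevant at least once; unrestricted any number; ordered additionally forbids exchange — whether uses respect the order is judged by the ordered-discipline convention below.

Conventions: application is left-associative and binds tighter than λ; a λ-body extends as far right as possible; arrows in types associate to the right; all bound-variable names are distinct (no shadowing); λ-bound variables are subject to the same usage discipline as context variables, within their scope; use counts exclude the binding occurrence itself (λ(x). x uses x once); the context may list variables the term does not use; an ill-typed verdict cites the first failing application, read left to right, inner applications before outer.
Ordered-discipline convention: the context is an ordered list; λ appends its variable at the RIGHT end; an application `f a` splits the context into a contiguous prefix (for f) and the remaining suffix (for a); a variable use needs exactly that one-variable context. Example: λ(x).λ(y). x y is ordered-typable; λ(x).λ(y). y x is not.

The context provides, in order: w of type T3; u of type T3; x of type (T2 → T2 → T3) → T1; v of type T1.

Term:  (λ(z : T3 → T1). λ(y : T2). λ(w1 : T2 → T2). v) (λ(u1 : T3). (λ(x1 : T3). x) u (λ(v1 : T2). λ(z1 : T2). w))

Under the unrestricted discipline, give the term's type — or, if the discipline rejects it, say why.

term : T2 → (T2 → T2) → T1
counts: w=1; u=1; x=1; v=1; z (λ-bound)=0; y (λ-bound)=0; w1 (λ-bound)=0; u1 (λ-bound)=0; x1 (λ-bound)=0; v1 (λ-bound)=0; z1 (λ-bound)=0
uses in reading order: v, x, u, w
typing: the term checks, with type T2 → (T2 → T2) → T1
all disciplines: ordered ✗ | linear ✗ | affine ✓ | relevant ✗ | unrestricted ✓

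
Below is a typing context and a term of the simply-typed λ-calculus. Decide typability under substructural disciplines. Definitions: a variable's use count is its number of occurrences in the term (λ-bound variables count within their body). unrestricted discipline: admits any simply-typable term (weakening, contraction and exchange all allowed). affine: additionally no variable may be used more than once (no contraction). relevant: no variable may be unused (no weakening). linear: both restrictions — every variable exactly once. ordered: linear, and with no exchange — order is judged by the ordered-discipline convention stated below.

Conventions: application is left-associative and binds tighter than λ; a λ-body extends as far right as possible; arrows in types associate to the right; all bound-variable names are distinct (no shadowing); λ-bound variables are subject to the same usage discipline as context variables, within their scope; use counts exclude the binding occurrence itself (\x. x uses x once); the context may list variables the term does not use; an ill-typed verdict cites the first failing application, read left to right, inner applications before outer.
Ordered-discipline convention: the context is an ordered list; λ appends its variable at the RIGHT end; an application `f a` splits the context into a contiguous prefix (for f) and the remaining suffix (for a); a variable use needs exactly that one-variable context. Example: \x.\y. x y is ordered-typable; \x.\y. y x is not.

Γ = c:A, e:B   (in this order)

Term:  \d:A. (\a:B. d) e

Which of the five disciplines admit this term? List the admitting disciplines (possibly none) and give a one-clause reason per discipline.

accepted by: affine, unrestricted
counts: c ×0, e ×1, d (λ-bound) ×1, a (λ-bound) ×0
left-to-right use order: d, e
typing: well-typed at A -> A
ordered: ✗, c, a left unused
linear: ✗, c, a left unused
affine: ✓, c, e, d, a: no repeats, contraction unneeded
relevant: ✗, c, a left unused
unrestricted: ✓, well-typed at A -> A; no restrictions here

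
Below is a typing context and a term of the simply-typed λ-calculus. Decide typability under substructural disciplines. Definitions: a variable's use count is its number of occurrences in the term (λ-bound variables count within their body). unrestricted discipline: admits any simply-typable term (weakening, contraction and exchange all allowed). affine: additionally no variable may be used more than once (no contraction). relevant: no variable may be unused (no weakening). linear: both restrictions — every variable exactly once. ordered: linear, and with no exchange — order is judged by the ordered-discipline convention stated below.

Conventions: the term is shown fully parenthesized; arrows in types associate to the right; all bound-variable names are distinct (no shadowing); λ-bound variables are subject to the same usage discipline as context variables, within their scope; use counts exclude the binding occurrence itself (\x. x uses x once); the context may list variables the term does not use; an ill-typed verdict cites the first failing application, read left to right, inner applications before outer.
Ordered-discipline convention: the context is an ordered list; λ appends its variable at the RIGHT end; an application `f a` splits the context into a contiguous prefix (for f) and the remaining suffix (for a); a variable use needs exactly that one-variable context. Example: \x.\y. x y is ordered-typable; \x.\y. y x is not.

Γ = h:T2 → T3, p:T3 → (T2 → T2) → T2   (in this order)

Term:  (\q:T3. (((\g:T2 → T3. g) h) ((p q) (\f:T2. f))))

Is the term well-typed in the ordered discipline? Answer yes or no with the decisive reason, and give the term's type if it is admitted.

yes — h, p, q, g, f once each; derivable with no W/C/E; term : T3 → T3
use counts: h: 1×, p: 1×, q [bound]: 1×, g [bound]: 1×, f [bound]: 1×
uses in reading order: g, h, p, q, f
typing: well-typed at T3 → T3
summary: ordered ✓ · linear ✓ · affine ✓ · relevant ✓ · unrestricted ✓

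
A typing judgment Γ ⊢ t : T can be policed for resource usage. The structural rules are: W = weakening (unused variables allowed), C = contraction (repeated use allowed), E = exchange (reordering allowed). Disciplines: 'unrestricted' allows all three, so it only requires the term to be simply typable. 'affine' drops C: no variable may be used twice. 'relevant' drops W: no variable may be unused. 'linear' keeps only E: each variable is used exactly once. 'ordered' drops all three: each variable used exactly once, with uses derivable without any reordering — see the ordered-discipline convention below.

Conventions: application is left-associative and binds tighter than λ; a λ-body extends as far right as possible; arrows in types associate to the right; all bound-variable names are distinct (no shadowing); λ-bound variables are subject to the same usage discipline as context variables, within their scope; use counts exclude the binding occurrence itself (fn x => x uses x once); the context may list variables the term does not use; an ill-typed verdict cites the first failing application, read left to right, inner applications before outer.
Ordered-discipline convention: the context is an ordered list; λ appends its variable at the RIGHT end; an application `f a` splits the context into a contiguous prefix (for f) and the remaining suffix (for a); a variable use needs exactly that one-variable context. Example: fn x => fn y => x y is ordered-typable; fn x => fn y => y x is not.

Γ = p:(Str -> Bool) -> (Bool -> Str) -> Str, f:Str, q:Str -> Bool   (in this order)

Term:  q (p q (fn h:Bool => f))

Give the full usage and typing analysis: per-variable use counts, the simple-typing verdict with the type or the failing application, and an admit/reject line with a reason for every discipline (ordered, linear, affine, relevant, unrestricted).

use counts: p ×1; f ×1; q ×2; h (λ-bound) ×0
uses in reading order: q, p, q, f
typing: the term checks, with type Bool
ordered: ✗, needs contraction — q ×2; needs weakening: h unused
linear: ✗, needs contraction — q ×2; needs weakening: h unused
affine: ✗, needs contraction — q ×2
relevant: ✗, needs weakening: h unused
unrestricted: ✓, simply typable at Bool; W, C, E all held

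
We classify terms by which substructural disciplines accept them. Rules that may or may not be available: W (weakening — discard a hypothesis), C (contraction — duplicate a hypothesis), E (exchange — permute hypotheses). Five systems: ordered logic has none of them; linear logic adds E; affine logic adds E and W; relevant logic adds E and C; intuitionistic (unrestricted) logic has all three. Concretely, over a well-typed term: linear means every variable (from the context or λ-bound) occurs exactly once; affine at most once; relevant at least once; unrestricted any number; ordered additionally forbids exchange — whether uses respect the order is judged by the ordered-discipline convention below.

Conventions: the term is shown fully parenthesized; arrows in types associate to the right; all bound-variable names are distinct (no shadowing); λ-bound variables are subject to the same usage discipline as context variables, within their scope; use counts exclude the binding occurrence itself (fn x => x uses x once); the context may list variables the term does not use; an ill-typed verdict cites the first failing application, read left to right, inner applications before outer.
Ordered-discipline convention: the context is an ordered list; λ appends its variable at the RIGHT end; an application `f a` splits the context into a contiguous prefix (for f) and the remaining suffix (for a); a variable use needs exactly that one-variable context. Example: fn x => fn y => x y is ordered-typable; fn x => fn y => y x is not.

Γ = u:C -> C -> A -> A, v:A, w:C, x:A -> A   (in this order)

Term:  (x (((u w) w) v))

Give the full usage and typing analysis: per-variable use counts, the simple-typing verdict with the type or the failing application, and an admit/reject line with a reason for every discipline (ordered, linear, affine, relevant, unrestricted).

use counts: u: 1×; v: 1×; w: 2×; x: 1×
uses in reading order: x, u, w, w, v
typing: the term checks, with type A
ordered ✗ (needs contraction — w ×2)
linear ✗ (needs contraction — w ×2)
affine ✗ (needs contraction — w ×2)
relevant ✓ (at least one use each (u, v, w, x))
unrestricted ✓ (simply typable at A; W, C, E all held)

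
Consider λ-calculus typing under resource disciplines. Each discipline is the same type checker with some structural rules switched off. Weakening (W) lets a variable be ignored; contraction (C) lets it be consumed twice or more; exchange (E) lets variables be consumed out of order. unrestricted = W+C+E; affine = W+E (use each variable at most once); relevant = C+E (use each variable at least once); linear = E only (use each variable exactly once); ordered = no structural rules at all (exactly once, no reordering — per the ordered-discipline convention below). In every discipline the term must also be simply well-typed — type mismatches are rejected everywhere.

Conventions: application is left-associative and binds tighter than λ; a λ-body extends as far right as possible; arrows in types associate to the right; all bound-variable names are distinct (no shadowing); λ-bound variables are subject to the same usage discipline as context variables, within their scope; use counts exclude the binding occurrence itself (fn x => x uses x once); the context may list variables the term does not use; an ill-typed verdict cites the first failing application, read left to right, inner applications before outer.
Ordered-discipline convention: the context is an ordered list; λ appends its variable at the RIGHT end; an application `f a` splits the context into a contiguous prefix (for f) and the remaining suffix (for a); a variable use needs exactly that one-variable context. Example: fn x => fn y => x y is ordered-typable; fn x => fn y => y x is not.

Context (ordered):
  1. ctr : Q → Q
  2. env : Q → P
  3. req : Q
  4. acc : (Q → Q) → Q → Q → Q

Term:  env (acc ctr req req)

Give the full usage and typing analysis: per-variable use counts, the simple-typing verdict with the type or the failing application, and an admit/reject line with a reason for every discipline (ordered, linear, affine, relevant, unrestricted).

usage: ctr: 1×, env: 1×, req: 2×, acc: 1×
uses in reading order: env, acc, ctr, req, req
typing: ✓ — P
ordered ✗ (repeated use of req ×2)
linear ✗ (repeated use of req ×2)
affine ✗ (repeated use of req ×2)
relevant ✓ (at least one use each (ctr, env, req, acc))
unrestricted ✓ (well-typed at P; no restrictions here)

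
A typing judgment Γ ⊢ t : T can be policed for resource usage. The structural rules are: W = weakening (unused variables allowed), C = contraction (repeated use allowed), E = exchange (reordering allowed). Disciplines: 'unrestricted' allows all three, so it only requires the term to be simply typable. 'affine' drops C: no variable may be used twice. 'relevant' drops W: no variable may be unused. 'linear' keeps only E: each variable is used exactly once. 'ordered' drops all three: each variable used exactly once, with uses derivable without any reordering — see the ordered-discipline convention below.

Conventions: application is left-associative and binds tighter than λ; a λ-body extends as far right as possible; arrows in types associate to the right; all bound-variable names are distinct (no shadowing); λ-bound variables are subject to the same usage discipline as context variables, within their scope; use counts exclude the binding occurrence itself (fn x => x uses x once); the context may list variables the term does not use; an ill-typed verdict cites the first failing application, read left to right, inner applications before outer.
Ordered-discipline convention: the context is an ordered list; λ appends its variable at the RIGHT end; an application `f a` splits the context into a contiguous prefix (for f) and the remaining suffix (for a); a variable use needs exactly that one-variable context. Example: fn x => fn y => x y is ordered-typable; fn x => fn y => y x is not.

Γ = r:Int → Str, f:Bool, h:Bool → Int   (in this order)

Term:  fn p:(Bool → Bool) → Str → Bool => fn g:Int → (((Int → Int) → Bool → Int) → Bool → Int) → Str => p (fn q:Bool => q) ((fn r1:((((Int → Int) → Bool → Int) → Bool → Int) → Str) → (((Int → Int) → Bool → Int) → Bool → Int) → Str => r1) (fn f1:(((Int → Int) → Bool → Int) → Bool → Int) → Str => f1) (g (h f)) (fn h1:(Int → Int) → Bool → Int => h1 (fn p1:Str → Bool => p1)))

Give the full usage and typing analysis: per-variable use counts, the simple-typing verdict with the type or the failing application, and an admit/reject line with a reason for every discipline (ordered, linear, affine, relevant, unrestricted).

use counts: r ×0, f ×1, h ×1, p (bound) ×1, g (bound) ×1, q (bound) ×1, r1 (bound) ×1, f1 (bound) ×1, h1 (bound) ×1, p1 (bound) ×1
uses in reading order: p, q, r1, f1, g, h, f, h1, p1
typing: ill-typed: an argument (Str → Bool) → Str → Bool mismatches the expected Int → Int
ordered: ✗ — the type mismatch rejects it
linear: ✗ — not simply typable
affine: ✗ — fails simple typing
relevant: ✗ — a type mismatch blocks all five
unrestricted: ✗ — the type mismatch rejects it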